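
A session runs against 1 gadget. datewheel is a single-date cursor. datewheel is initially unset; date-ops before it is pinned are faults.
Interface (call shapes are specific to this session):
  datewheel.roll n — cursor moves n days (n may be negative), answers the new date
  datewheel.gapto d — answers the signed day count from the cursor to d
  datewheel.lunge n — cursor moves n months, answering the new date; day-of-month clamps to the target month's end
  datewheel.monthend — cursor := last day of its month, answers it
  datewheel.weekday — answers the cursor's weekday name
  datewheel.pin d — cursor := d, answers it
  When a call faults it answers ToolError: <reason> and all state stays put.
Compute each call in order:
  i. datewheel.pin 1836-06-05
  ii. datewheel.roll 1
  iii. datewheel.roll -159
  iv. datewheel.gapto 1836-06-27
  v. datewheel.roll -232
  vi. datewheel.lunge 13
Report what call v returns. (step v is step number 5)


==> pin(1836-06-05)
<== 1836-06-05
==> roll(1)
<== 1836-06-06
==> roll(-159)
<== 1835-12-30
==> gapto(1836-06-27)
<== 180
==> roll(-232)
<== 1835-05-12
==> lunge(13)
<== 1836-06-12

Answer: 1835-05-12


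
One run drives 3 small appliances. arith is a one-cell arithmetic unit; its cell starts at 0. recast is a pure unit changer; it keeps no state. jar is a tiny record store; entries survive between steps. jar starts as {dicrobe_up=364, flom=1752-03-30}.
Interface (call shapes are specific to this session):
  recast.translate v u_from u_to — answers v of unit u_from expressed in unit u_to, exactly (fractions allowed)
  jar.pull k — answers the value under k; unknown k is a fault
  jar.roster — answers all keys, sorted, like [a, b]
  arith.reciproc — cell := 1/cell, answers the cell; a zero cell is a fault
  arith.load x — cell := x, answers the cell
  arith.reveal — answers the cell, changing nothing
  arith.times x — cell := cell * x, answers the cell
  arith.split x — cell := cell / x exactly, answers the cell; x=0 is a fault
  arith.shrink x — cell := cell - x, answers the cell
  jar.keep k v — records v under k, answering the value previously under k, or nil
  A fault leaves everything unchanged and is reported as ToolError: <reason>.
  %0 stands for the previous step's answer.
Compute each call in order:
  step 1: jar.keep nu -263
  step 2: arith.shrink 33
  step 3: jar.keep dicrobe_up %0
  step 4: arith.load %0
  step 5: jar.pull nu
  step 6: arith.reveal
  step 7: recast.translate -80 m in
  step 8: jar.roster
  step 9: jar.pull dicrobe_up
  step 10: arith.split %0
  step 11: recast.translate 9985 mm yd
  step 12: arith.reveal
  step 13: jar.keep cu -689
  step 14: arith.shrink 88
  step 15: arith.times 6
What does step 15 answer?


Answer: -6536/11

Derivation:
Step: jar.keep[k='nu'; v='-263']
Result: nil
Step: arith.shrink[x='33']
Result: -33
Step: jar.keep[k='dicrobe_up'; v='%0']
Result: 364
Step: arith.load[x='%0']
Result: 364
Step: jar.pull[k='nu']
Result: -263
Step: arith.reveal[]
Result: 364
Step: recast.translate[v='-80'; u_from='m'; u_to='in']
Result: -400000/127
Step: jar.roster[]
Result: [dicrobe_up, flom, nu]
Step: jar.pull[k='dicrobe_up']
Result: -33
Step: arith.split[x='%0']
Result: -364/33
Step: recast.translate[v='9985'; u_from='mm'; u_to='yd']
Result: 49925/4572
Step: arith.reveal[]
Result: -364/33
Step: jar.keep[k='cu'; v='-689']
Result: nil
Step: arith.shrink[x='88']
Result: -3268/33
Step: arith.times[x='6']
Result: -6536/11


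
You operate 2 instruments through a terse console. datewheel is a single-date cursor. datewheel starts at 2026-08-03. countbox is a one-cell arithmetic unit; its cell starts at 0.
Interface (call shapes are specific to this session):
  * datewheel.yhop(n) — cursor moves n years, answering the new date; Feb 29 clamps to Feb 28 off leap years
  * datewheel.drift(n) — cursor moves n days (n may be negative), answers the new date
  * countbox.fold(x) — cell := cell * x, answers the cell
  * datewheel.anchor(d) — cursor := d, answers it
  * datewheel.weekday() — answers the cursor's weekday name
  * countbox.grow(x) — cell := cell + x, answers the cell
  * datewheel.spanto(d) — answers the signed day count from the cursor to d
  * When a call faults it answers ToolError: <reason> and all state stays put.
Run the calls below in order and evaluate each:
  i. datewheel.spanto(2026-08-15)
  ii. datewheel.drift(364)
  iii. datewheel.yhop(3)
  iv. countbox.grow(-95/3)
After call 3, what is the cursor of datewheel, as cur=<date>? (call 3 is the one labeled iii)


→ datewheel.spanto(d: 2026-08-15)
← 12
→ datewheel.drift(n: 364)
← 2027-08-02
→ datewheel.yhop(n: 3)
← 2030-08-02
→ countbox.grow(x: -95/3)
← -95/3

Answer: cur=2030-08-02


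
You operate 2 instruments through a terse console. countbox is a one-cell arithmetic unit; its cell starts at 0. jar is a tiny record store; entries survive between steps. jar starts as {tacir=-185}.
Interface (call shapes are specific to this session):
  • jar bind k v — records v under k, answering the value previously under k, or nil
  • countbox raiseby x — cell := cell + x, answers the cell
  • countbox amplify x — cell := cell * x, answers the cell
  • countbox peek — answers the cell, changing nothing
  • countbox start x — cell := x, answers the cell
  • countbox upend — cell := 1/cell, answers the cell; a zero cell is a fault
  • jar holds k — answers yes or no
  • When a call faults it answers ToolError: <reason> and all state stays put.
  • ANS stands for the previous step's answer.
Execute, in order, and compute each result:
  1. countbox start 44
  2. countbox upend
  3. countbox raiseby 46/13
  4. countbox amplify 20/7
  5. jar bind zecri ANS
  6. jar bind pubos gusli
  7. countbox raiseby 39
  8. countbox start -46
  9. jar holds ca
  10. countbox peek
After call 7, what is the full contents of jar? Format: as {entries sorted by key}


Answer: {pubos=gusli, tacir=-185, zecri=1455/143}

Derivation:
CALL countbox start[44]
RET  44
CALL countbox upend[]
RET  1/44
CALL countbox raiseby[46/13]
RET  2037/572
CALL countbox amplify[20/7]
RET  1455/143
CALL jar bind[zecri; ANS]
RET  nil
CALL jar bind[pubos; gusli]
RET  nil
CALL countbox raiseby[39]
RET  7032/143
CALL countbox start[-46]
RET  -46
CALL jar holds[ca]
RET  no
CALL countbox peek[]
RET  -46


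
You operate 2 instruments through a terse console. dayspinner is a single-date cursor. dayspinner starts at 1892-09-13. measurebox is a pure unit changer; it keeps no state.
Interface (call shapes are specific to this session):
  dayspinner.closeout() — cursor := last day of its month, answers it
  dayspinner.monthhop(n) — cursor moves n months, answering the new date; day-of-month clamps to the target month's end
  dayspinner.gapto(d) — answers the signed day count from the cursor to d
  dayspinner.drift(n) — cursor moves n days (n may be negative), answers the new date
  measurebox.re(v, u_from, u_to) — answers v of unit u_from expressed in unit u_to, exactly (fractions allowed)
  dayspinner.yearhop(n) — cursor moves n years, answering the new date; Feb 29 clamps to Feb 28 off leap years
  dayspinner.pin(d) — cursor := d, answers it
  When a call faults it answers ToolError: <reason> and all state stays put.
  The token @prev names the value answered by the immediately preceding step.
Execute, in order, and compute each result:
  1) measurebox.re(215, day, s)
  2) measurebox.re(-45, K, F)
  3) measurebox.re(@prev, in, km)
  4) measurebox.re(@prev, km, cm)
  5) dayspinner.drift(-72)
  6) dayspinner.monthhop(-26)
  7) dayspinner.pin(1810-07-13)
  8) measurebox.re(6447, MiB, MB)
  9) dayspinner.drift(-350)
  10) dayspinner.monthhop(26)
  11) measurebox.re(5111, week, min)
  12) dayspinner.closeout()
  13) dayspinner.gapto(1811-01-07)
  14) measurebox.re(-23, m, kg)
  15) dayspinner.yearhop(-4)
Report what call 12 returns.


Answer: 1811-09-30

Derivation:
~$ measurebox.re v→215 u_from→day u_to→s
[out] 18576000
~$ measurebox.re v→-45 u_from→K u_to→F
[out] -54067/100
~$ measurebox.re v→@prev u_from→in u_to→km
[out] -6866509/500000000
~$ measurebox.re v→@prev u_from→km u_to→cm
[out] -6866509/5000
~$ dayspinner.drift n→-72
[out] 1892-07-03
~$ dayspinner.monthhop n→-26
[out] 1890-05-03
~$ dayspinner.pin d→1810-07-13
[out] 1810-07-13
~$ measurebox.re v→6447 u_from→MiB u_to→MB
[out] 105627648/15625
~$ dayspinner.drift n→-350
[out] 1809-07-28
~$ dayspinner.monthhop n→26
[out] 1811-09-28
~$ measurebox.re v→5111 u_from→week u_to→min
[out] 51518880
~$ dayspinner.closeout
[out] 1811-09-30
~$ dayspinner.gapto d→1811-01-07
[out] -266
~$ measurebox.re v→-23 u_from→m u_to→kg
[out] ToolError: incompatible units
~$ dayspinner.yearhop n→-4
[out] 1807-09-30


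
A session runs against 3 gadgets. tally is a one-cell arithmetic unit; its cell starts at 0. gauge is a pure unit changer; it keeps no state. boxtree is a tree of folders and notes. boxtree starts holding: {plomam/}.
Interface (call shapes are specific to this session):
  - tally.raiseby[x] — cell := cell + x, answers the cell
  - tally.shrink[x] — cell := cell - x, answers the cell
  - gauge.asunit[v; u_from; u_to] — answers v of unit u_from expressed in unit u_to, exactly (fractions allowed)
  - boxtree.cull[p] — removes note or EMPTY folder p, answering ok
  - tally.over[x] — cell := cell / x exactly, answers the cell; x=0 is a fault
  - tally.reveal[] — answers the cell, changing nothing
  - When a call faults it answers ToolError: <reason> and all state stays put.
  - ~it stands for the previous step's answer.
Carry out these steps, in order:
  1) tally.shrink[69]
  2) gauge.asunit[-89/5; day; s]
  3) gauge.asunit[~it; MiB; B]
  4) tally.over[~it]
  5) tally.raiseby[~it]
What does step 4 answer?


Step: tally.shrink[69]
Result: -69
Step: gauge.asunit[-89/5; day; s]
Result: -1537920
Step: gauge.asunit[~it; MiB; B]
Result: -1612626001920
Step: tally.over[~it]
Result: 23/537542000640
Step: tally.raiseby[~it]
Result: 23/268771000320

Answer: 23/537542000640


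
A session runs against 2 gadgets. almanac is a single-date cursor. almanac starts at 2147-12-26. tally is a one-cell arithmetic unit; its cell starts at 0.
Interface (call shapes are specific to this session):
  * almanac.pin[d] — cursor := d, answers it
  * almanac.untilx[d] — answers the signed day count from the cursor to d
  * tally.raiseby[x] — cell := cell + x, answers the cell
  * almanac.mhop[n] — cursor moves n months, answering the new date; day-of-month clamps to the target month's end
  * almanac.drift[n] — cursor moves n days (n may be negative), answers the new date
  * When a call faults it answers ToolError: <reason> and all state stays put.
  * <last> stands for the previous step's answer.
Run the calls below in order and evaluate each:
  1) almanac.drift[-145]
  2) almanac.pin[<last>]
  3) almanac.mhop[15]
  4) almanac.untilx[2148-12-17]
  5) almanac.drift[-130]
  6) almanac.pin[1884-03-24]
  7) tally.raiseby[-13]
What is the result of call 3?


% almanac.drift n→-145
  2147-08-03
% almanac.pin d→<last>
  2147-08-03
% almanac.mhop n→15
  2148-11-03
% almanac.untilx d→2148-12-17
  44
% almanac.drift n→-130
  2148-06-26
% almanac.pin d→1884-03-24
  1884-03-24
% tally.raiseby x→-13
  -13

Answer: 2148-11-03


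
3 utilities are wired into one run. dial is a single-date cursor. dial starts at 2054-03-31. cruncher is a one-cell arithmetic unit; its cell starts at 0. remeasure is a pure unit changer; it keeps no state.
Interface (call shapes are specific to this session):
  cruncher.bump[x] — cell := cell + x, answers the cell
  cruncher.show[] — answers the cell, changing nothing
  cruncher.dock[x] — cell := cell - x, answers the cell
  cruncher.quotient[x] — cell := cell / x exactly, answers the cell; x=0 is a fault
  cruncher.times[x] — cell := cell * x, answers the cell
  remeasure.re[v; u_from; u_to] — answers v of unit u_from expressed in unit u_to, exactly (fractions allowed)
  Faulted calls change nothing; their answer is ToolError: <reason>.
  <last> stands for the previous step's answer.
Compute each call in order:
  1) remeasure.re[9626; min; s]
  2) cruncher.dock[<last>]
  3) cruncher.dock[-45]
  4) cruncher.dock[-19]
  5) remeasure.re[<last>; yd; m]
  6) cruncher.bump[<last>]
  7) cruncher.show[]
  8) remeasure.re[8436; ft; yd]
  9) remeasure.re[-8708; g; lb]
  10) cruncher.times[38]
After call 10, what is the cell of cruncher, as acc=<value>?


-> remeasure.re(9626, min, s)
<- 577560
-> cruncher.dock(<last>)
<- -577560
-> cruncher.dock(-45)
<- -577515
-> cruncher.dock(-19)
<- -577496
-> remeasure.re(<last>, yd, m)
<- -330038964/625
-> cruncher.bump(<last>)
<- -690973964/625
-> cruncher.show()
<- -690973964/625
-> remeasure.re(8436, ft, yd)
<- 2812
-> remeasure.re(-8708, g, lb)
<- -124400000/6479891
-> cruncher.times(38)
<- -26257010632/625

Answer: acc=-26257010632/625


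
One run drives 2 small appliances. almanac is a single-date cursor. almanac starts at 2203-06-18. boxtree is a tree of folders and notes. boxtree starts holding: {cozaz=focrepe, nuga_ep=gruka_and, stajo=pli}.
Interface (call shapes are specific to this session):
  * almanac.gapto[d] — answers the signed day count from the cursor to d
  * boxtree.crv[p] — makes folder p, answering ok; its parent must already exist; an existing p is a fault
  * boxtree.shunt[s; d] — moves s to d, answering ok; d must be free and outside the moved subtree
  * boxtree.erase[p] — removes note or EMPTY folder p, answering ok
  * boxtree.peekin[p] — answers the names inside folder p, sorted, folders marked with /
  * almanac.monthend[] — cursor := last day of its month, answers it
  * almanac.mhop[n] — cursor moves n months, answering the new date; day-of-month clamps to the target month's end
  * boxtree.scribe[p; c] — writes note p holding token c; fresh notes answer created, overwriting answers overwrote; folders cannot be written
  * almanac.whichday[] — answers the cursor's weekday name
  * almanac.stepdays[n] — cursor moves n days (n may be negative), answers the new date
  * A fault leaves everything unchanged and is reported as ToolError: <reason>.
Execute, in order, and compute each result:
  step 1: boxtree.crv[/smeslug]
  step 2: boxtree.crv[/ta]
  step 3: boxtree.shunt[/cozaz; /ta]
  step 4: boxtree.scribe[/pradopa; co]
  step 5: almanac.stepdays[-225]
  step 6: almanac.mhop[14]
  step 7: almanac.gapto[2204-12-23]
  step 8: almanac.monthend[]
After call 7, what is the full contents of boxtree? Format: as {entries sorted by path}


Answer: {cozaz=focrepe, nuga_ep=gruka_and, pradopa=co, smeslug/, stajo=pli, ta/}

Derivation:
Invoking boxtree.crv using p='/smeslug', and see ok.
Now I run boxtree.crv using p='/ta': ok.
Next I call boxtree.shunt using s='/cozaz', d='/ta', and see ToolError: exists.
Now I run boxtree.scribe using p='/pradopa', c='co', which returns created.
I invoke almanac.stepdays using n='-225', → 2202-11-05.
I run almanac.mhop using n='14': 2204-01-05.
Invoking almanac.gapto using d='2204-12-23', which returns 353.
I invoke almanac.monthend, which returns 2204-01-31.


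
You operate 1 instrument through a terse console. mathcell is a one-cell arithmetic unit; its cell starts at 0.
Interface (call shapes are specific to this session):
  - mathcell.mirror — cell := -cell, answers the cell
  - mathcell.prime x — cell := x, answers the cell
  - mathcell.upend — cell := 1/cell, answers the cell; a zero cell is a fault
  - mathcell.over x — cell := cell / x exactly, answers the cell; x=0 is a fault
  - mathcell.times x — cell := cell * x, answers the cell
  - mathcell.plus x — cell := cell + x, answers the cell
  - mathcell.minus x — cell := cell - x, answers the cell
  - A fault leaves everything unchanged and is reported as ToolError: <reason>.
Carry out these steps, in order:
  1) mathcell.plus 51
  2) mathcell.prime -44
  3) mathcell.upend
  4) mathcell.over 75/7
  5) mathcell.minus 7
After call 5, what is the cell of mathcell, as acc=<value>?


Answer: acc=-23107/3300

Derivation:
>>> mathcell.plus x='51'
[out] 51
>>> mathcell.prime x='-44'
[out] -44
>>> mathcell.upend
[out] -1/44
>>> mathcell.over x='75/7'
[out] -7/3300
>>> mathcell.minus x='7'
[out] -23107/3300


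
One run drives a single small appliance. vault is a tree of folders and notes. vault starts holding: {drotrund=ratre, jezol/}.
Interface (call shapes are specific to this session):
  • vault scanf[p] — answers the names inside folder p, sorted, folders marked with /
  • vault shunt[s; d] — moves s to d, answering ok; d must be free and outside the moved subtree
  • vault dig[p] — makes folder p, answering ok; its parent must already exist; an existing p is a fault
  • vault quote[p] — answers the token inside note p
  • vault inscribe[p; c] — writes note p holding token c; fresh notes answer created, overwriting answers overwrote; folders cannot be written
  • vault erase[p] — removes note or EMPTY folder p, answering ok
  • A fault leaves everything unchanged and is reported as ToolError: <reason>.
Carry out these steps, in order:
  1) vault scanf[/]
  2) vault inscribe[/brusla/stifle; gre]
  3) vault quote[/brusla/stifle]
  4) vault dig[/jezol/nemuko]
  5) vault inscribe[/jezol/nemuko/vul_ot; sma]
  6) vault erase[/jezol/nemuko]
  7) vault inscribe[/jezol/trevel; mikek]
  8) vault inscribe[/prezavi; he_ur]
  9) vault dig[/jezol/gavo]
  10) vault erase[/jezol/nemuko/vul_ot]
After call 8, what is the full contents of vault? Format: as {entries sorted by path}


Answer: {drotrund=ratre, jezol/, jezol/nemuko/, jezol/nemuko/vul_ot=sma, jezol/trevel=mikek, prezavi=he_ur}

Derivation:
-> vault scanf(p='/')
<- [drotrund, jezol/]
-> vault inscribe(p='/brusla/stifle', c='gre')
<- ToolError: no parent
-> vault quote(p='/brusla/stifle')
<- ToolError: not found
-> vault dig(p='/jezol/nemuko')
<- ok
-> vault inscribe(p='/jezol/nemuko/vul_ot', c='sma')
<- created
-> vault erase(p='/jezol/nemuko')
<- ToolError: not empty
-> vault inscribe(p='/jezol/trevel', c='mikek')
<- created
-> vault inscribe(p='/prezavi', c='he_ur')
<- created
-> vault dig(p='/jezol/gavo')
<- ok
-> vault erase(p='/jezol/nemuko/vul_ot')
<- ok


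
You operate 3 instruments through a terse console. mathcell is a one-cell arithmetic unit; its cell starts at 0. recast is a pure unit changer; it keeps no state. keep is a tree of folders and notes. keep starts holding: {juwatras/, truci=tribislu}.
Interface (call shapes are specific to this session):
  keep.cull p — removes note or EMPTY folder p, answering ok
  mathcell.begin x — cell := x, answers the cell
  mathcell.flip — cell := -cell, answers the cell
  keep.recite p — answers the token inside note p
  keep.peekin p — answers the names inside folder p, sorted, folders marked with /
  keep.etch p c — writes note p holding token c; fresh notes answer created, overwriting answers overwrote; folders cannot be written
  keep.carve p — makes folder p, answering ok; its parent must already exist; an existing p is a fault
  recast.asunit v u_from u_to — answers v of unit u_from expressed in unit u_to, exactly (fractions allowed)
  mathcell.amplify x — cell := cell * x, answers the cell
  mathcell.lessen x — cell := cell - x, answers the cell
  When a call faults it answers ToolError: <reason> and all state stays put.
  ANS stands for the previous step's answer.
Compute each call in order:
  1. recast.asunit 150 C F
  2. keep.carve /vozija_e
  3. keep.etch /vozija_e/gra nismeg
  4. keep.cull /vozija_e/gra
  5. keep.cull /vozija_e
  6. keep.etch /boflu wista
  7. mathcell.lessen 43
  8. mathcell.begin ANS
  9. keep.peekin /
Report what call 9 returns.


Answer: [boflu, juwatras/, truci]

Derivation:
Step: asunit[v=150; u_from=C; u_to=F]
Result: 302
Step: carve[p=/vozija_e]
Result: ok
Step: etch[p=/vozija_e/gra; c=nismeg]
Result: created
Step: cull[p=/vozija_e/gra]
Result: ok
Step: cull[p=/vozija_e]
Result: ok
Step: etch[p=/boflu; c=wista]
Result: created
Step: lessen[x=43]
Result: -43
Step: begin[x=ANS]
Result: -43
Step: peekin[p=/]
Result: [boflu, juwatras/, truci]


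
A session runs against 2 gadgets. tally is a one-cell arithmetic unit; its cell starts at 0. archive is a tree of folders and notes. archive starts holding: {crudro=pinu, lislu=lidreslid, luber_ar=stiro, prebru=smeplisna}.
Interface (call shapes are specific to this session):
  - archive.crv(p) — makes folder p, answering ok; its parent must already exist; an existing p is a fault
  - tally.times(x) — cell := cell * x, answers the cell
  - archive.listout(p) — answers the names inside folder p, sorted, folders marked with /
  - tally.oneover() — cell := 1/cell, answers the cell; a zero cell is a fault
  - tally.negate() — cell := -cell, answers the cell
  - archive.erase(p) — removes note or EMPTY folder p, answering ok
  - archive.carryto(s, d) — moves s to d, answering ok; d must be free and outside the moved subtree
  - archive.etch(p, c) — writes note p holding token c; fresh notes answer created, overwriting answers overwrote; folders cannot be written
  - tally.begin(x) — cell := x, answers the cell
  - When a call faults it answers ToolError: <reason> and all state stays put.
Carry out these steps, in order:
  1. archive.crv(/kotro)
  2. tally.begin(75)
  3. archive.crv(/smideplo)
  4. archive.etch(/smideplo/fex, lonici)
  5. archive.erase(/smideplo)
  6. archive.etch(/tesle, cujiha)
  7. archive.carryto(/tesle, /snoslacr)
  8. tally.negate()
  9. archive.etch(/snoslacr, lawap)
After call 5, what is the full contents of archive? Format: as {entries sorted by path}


Answer: {crudro=pinu, kotro/, lislu=lidreslid, luber_ar=stiro, prebru=smeplisna, smideplo/, smideplo/fex=lonici}

Derivation:
~$ crv p→/kotro
:: ok
~$ begin x→75
:: 75
~$ crv p→/smideplo
:: ok
~$ etch p→/smideplo/fex c→lonici
:: created
~$ erase p→/smideplo
:: ToolError: not empty
~$ etch p→/tesle c→cujiha
:: created
~$ carryto s→/tesle d→/snoslacr
:: ok
~$ negate
:: -75
~$ etch p→/snoslacr c→lawap
:: overwrote


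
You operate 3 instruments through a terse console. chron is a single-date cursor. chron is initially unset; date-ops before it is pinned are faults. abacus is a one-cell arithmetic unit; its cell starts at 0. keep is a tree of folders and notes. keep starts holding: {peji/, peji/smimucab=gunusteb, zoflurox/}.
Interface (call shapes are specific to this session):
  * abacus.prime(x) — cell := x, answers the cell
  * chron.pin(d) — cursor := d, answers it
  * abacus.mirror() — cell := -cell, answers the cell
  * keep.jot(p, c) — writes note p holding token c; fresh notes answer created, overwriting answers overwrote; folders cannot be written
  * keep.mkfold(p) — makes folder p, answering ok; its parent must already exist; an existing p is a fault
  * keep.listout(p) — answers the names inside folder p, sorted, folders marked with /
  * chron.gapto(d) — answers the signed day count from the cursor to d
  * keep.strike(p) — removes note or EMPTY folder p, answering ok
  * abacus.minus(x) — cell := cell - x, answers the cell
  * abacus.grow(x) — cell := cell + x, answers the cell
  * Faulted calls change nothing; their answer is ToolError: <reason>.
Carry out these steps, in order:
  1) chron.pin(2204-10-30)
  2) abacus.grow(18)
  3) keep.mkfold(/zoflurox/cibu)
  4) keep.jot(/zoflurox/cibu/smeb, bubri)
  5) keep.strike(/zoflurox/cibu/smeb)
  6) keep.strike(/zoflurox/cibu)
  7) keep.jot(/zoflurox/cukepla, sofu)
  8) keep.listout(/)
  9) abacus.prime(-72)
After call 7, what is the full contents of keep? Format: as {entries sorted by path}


Answer: {peji/, peji/smimucab=gunusteb, zoflurox/, zoflurox/cukepla=sofu}

Derivation:
// chron.pin(d='2204-10-30') == 2204-10-30
// abacus.grow(x='18') == 18
// keep.mkfold(p='/zoflurox/cibu') == ok
// keep.jot(p='/zoflurox/cibu/smeb', c='bubri') == created
// keep.strike(p='/zoflurox/cibu/smeb') == ok
// keep.strike(p='/zoflurox/cibu') == ok
// keep.jot(p='/zoflurox/cukepla', c='sofu') == created
// keep.listout(p='/') == [peji/, zoflurox/]
// abacus.prime(x='-72') == -72


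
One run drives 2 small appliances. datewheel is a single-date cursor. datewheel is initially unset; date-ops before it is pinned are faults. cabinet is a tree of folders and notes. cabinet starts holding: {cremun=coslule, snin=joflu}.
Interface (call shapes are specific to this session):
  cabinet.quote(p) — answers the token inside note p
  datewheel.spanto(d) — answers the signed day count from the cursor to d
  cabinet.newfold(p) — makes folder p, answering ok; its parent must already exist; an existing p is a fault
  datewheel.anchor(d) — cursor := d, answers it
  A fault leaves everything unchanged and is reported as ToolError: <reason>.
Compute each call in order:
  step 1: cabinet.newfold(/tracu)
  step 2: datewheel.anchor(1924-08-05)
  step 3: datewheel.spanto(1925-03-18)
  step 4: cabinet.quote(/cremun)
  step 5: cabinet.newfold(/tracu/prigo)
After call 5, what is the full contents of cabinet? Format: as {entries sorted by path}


Answer: {cremun=coslule, snin=joflu, tracu/, tracu/prigo/}

Derivation:
Do: cabinet.newfold[p→/tracu]
See: ok
Do: datewheel.anchor[d→1924-08-05]
See: 1924-08-05
Do: datewheel.spanto[d→1925-03-18]
See: 225
Do: cabinet.quote[p→/cremun]
See: coslule
Do: cabinet.newfold[p→/tracu/prigo]
See: ok


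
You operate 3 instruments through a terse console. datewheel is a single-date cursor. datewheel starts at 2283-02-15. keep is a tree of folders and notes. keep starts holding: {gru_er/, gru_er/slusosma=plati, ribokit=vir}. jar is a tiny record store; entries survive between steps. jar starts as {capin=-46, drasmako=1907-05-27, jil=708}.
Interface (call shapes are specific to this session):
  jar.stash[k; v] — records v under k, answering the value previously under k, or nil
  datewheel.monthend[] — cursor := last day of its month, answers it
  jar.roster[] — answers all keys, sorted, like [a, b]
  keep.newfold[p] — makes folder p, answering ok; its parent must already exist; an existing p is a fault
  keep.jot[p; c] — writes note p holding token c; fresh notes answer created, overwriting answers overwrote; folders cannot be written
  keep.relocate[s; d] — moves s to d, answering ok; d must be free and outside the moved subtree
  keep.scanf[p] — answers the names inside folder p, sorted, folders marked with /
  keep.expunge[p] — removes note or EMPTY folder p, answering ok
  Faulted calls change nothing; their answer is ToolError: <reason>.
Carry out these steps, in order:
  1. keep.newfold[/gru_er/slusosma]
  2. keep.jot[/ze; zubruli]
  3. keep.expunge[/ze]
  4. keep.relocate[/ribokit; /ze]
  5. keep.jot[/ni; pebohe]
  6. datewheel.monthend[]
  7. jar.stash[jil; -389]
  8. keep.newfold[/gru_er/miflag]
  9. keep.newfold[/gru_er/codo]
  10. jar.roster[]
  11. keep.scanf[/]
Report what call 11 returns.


Answer: [gru_er/, ni, ze]

Derivation:
→ keep.newfold(p→/gru_er/slusosma)
← ToolError: exists
→ keep.jot(p→/ze, c→zubruli)
← created
→ keep.expunge(p→/ze)
← ok
→ keep.relocate(s→/ribokit, d→/ze)
← ok
→ keep.jot(p→/ni, c→pebohe)
← created
→ datewheel.monthend()
← 2283-02-28
→ jar.stash(k→jil, v→-389)
← 708
→ keep.newfold(p→/gru_er/miflag)
← ok
→ keep.newfold(p→/gru_er/codo)
← ok
→ jar.roster()
← [capin, drasmako, jil]
→ keep.scanf(p→/)
← [gru_er/, ni, ze]


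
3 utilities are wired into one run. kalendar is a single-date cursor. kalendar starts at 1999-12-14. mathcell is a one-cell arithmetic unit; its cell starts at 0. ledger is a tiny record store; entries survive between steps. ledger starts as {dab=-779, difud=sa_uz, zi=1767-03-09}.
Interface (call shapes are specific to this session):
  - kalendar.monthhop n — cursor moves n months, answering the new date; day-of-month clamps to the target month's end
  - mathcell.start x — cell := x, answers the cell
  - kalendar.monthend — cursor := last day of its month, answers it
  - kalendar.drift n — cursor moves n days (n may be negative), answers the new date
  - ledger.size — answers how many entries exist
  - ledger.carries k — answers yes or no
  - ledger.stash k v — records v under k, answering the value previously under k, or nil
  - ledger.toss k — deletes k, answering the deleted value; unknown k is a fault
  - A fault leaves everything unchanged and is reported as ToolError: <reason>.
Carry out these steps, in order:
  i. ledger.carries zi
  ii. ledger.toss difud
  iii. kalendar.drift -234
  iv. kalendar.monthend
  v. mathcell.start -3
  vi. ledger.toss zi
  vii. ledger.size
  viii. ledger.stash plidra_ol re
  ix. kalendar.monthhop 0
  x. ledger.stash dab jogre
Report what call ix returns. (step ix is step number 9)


Now I run ledger.carries with k='zi', giving yes.
Now I run ledger.toss with k='difud': sa_uz.
Then kalendar.drift with n='-234': 1999-04-24.
Then kalendar.monthend(): 1999-04-30.
Using mathcell.start with x='-3', yielding -3.
I run ledger.toss with k='zi', giving 1767-03-09.
Calling ledger.size, and see 1.
I run ledger.stash with k='plidra_ol', v='re', → nil.
I invoke kalendar.monthhop with n='0', → 1999-04-30.
Next I call ledger.stash with k='dab', v='jogre', — result: -779.

Answer: 1999-04-30


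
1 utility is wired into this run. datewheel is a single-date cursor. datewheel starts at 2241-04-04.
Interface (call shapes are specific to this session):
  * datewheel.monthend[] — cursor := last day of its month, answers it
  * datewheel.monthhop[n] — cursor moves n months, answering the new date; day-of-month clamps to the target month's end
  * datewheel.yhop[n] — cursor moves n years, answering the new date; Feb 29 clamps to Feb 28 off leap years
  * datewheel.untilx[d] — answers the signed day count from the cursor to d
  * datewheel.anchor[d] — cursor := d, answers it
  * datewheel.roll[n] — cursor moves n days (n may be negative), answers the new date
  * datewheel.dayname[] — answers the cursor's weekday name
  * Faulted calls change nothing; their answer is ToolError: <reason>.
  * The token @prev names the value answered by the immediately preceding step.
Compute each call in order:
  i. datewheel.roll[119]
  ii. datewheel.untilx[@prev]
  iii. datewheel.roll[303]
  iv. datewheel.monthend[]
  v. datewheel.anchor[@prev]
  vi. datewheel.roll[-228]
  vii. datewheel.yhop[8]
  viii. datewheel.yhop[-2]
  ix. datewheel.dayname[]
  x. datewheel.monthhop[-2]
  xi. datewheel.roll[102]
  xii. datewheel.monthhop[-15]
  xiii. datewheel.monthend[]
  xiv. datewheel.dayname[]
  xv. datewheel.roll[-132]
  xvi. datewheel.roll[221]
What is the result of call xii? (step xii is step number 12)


Answer: 2246-08-25

Derivation:
# datewheel.roll(n='119') ~> 2241-08-01
# datewheel.untilx(d='@prev') ~> 0
# datewheel.roll(n='303') ~> 2242-05-31
# datewheel.monthend() ~> 2242-05-31
# datewheel.anchor(d='@prev') ~> 2242-05-31
# datewheel.roll(n='-228') ~> 2241-10-15
# datewheel.yhop(n='8') ~> 2249-10-15
# datewheel.yhop(n='-2') ~> 2247-10-15
# datewheel.dayname() ~> Friday
# datewheel.monthhop(n='-2') ~> 2247-08-15
# datewheel.roll(n='102') ~> 2247-11-25
# datewheel.monthhop(n='-15') ~> 2246-08-25
# datewheel.monthend() ~> 2246-08-31
# datewheel.dayname() ~> Monday
# datewheel.roll(n='-132') ~> 2246-04-21
# datewheel.roll(n='221') ~> 2246-11-28


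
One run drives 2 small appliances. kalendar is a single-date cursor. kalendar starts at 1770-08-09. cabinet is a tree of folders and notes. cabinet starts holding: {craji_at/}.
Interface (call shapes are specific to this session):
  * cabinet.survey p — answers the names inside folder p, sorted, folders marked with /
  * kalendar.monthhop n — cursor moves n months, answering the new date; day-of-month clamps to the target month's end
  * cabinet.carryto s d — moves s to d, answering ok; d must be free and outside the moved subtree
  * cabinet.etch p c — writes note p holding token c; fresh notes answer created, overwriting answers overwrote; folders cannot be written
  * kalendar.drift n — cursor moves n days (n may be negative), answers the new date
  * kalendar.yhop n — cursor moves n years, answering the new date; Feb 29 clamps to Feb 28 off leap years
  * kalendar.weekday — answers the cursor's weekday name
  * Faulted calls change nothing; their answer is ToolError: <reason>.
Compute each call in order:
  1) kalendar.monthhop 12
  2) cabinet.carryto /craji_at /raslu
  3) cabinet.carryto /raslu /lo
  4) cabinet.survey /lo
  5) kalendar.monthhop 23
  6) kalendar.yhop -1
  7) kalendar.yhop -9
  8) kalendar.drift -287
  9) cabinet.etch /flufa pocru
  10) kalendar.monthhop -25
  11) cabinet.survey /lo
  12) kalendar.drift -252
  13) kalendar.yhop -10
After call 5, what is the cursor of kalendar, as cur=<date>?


# kalendar.monthhop(n: 12) : 1771-08-09
# cabinet.carryto(s: /craji_at, d: /raslu) : ok
# cabinet.carryto(s: /raslu, d: /lo) : ok
# cabinet.survey(p: /lo) : []
# kalendar.monthhop(n: 23) : 1773-07-09
# kalendar.yhop(n: -1) : 1772-07-09
# kalendar.yhop(n: -9) : 1763-07-09
# kalendar.drift(n: -287) : 1762-09-25
# cabinet.etch(p: /flufa, c: pocru) : created
# kalendar.monthhop(n: -25) : 1760-08-25
# cabinet.survey(p: /lo) : []
# kalendar.drift(n: -252) : 1759-12-17
# kalendar.yhop(n: -10) : 1749-12-17

Answer: cur=1773-07-09


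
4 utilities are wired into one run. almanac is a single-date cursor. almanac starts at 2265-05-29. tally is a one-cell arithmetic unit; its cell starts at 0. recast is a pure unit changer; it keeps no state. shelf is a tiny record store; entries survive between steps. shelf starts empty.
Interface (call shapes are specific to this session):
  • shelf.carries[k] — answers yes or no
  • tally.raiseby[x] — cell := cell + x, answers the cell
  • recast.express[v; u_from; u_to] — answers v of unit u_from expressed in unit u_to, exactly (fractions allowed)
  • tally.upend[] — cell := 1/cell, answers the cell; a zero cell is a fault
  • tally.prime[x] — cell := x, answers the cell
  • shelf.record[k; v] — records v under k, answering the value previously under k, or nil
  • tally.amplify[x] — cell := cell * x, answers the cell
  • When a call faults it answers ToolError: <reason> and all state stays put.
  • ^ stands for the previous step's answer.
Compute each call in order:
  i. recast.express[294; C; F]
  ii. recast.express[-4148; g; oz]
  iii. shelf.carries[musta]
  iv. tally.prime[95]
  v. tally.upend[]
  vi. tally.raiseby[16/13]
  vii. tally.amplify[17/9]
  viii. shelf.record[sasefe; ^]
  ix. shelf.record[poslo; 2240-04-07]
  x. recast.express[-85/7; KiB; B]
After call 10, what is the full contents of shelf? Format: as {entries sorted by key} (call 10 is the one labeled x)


Answer: {poslo=2240-04-07, sasefe=8687/3705}

Derivation:
I run recast.express on v→294, u_from→C, u_to→F, giving 2806/5.
I call recast.express on v→-4148, u_from→g, u_to→oz, and observe -6636800000/45359237.
Next I call shelf.carries on k→musta, — result: no.
Invoking tally.prime on x→95, and get 95.
Now I run tally.upend, yielding 1/95.
Next I call tally.raiseby on x→16/13, → 1533/1235.
I invoke tally.amplify on x→17/9, and get 8687/3705.
I invoke shelf.record on k→sasefe, v→^, yielding nil.
Then shelf.record on k→poslo, v→2240-04-07: nil.
I run recast.express on v→-85/7, u_from→KiB, u_to→B, which returns -87040/7.


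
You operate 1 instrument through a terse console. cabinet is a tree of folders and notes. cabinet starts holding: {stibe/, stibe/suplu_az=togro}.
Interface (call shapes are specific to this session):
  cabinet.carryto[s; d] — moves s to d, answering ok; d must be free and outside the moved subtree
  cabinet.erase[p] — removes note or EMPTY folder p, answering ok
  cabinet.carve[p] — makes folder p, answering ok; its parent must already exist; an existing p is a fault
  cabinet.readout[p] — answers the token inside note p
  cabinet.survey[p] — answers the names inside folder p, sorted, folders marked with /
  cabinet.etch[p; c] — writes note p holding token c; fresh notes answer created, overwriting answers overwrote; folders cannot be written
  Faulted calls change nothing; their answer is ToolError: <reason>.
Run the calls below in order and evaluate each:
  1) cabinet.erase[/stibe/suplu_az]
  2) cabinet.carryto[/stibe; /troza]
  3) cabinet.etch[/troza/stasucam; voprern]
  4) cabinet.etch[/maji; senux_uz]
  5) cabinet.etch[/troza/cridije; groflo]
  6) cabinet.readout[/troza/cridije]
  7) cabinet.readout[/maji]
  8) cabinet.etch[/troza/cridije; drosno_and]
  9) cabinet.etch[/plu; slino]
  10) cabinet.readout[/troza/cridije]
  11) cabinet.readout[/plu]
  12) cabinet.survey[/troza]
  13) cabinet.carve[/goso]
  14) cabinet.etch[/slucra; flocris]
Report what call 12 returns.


Answer: [cridije, stasucam]

Derivation:
> cabinet.erase p→/stibe/suplu_az
[out] ok
> cabinet.carryto s→/stibe d→/troza
[out] ok
> cabinet.etch p→/troza/stasucam c→voprern
[out] created
> cabinet.etch p→/maji c→senux_uz
[out] created
> cabinet.etch p→/troza/cridije c→groflo
[out] created
> cabinet.readout p→/troza/cridije
[out] groflo
> cabinet.readout p→/maji
[out] senux_uz
> cabinet.etch p→/troza/cridije c→drosno_and
[out] overwrote
> cabinet.etch p→/plu c→slino
[out] created
> cabinet.readout p→/troza/cridije
[out] drosno_and
> cabinet.readout p→/plu
[out] slino
> cabinet.survey p→/troza
[out] [cridije, stasucam]
> cabinet.carve p→/goso
[out] ok
> cabinet.etch p→/slucra c→flocris
[out] created


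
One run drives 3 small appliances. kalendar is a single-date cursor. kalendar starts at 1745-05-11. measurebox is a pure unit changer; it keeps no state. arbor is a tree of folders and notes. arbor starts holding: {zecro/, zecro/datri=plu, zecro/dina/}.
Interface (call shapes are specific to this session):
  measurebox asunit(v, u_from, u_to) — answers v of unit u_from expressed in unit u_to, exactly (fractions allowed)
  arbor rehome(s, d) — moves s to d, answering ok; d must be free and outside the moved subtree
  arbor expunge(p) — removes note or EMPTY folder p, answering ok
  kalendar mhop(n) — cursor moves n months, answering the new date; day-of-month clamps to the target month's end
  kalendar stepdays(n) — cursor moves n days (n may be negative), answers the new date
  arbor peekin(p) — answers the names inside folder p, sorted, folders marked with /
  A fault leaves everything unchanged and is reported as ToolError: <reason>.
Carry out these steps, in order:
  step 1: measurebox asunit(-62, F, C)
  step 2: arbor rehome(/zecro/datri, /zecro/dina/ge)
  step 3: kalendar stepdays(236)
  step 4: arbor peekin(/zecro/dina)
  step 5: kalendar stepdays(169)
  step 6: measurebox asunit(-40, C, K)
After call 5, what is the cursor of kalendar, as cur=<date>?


# measurebox asunit(v: -62, u_from: F, u_to: C) => -470/9
# arbor rehome(s: /zecro/datri, d: /zecro/dina/ge) => ok
# kalendar stepdays(n: 236) => 1746-01-02
# arbor peekin(p: /zecro/dina) => [ge]
# kalendar stepdays(n: 169) => 1746-06-20
# measurebox asunit(v: -40, u_from: C, u_to: K) => 4663/20

Answer: cur=1746-06-20


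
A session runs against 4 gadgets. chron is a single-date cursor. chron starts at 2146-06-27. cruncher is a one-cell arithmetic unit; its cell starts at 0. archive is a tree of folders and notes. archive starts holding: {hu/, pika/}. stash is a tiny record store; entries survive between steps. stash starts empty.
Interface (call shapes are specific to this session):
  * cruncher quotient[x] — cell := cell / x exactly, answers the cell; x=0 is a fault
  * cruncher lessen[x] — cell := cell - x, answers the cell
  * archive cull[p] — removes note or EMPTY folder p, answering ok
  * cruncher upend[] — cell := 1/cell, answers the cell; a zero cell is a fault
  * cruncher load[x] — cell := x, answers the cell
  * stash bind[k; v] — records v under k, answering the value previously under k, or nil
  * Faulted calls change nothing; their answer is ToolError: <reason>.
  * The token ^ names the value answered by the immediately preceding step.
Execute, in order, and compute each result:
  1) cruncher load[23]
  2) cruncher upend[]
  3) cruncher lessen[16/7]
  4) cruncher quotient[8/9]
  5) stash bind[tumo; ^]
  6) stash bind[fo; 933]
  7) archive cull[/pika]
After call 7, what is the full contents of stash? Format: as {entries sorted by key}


Answer: {fo=933, tumo=-3249/1288}

Derivation:
CALL cruncher load[x='23']
RET  23
CALL cruncher upend[]
RET  1/23
CALL cruncher lessen[x='16/7']
RET  -361/161
CALL cruncher quotient[x='8/9']
RET  -3249/1288
CALL stash bind[k='tumo'; v='^']
RET  nil
CALL stash bind[k='fo'; v='933']
RET  nil
CALL archive cull[p='/pika']
RET  ok
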